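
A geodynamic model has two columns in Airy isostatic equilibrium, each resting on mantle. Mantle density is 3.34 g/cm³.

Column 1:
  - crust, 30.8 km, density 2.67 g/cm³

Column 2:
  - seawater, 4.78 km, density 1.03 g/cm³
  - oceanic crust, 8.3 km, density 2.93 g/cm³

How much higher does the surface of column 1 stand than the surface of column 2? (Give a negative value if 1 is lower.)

1.85 km

For any compensation level in the mantle, the mantle terms cancel and isostasy reduces to e = (Σt_1 − Σt_2) − (Σ(ρt)_1 − Σ(ρt)_2) / ρ_m.
Σt_1 = 30.8 km; Σt_2 = 13.08 km; Σ(ρt)_1 = 82.236; Σ(ρt)_2 = 29.2424 (in km·g/cm³).
e = (30.8 − 13.08) − (82.236 − 29.2424) / 3.34 = 1.85 km.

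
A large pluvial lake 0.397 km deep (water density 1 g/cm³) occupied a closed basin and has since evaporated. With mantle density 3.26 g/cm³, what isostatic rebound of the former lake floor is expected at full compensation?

0.122 km

u = d ρ_w/ρ_m = 0.397 km × 1/3.26 = 0.122 km.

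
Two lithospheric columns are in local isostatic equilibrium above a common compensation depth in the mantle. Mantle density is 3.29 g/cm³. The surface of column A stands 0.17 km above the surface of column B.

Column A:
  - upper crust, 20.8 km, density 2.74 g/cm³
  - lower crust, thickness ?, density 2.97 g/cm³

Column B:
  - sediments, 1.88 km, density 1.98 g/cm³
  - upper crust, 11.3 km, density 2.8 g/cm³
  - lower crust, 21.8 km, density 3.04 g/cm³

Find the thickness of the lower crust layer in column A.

Take the compensation level at the base of the deeper column (depth z_c below the surface of column A) and equate Σ ρ_i t_i down to z_c; mantle fills any gap and the z_c terms cancel.
Column A: 20.8×2.74 + x×2.97 + (z_c − 20.8 − x)×3.29
Column B: 0.17×0 + 1.88×1.98 + 11.3×2.8 + 21.8×3.04 + (z_c − 0.17 − 34.98)×3.29
The z_c×3.29 term appears on both sides and cancels. Collect the known terms of each column as K = Σ(ρt)_known − 3.29 × (depth of known layers): K_A = 56.992 − 3.29×20.8 = −11.44; K_B = 101.6344 − 3.29×(0.17 + 34.98) = −14.0091.
Balance: K_A − x×(3.29 − 2.97) = K_B, so x = (K_A − K_B)/(3.29 − 2.97) = 2.5691/0.32 = 8.03 km.

8.03 km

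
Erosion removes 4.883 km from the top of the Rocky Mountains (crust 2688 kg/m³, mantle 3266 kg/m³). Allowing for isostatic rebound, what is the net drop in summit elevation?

Rebound u = e ρ_c/ρ_m = 4.883 km × 2688/3266 = 4.019 km.
Net surface drop = e − u = 4.883 km − 4.019 km = e (ρ_m − ρ_c)/ρ_m = 0.864 km.

0.864 km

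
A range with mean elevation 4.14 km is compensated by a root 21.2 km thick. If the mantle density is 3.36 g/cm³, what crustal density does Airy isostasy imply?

ρ_c h = (ρ_m − ρ_c) r → ρ_c (h + r) = ρ_m r → ρ_c = ρ_m r / (h + r).
ρ_c = 3.36 × 21.2 km / (4.14 km + 21.2 km) = 2.81 g/cm³.

2.81 g/cm³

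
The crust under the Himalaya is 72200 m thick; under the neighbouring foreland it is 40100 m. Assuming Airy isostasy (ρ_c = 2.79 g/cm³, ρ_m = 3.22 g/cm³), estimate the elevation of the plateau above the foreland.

Excess crust Δ = 72200 m − 40100 m = 32100 m, split between elevation h and root r with h + r = Δ.
Airy balance ρ_c h = (ρ_m − ρ_c) r gives r = h ρ_c/(ρ_m − ρ_c), so h (1 + ρ_c/(ρ_m − ρ_c)) = Δ, i.e. h = Δ (ρ_m − ρ_c)/ρ_m.
h = 32100 m × 0.43/3.22 = 4290 m.

4290 m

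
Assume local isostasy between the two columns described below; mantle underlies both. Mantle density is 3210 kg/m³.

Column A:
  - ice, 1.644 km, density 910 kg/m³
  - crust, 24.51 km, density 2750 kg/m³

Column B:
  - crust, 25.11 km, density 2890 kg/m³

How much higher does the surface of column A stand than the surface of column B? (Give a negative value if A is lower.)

For any compensation level in the mantle, the mantle terms cancel and isostasy reduces to e = (Σt_A − Σt_B) − (Σ(ρt)_A − Σ(ρt)_B) / ρ_m.
Σt_A = 26.154 km; Σt_B = 25.11 km; Σ(ρt)_A = 68898.54; Σ(ρt)_B = 72567.9 (in km·kg/m³).
e = (26.154 − 25.11) − (68898.54 − 72567.9) / 3210 = 2.19 km.

2.19 km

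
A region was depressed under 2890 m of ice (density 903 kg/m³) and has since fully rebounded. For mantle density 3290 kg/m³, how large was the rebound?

Removing the load lets mantle flow back in; uplift u satisfies ρ_ice t = ρ_m u.
u = t ρ_ice/ρ_m = 2890 m × 903/3290 = 793 m.

793 m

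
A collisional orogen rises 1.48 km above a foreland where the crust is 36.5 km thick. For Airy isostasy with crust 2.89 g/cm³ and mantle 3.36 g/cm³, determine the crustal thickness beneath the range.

47.1 km

Root depth r = h ρ_c / (ρ_m − ρ_c) = 1.48 km × 2.89 / 0.47 = 9.1 km.
Total thickness = T + h + r = 36.5 km + 1.48 km + 9.1 km = 47.1 km.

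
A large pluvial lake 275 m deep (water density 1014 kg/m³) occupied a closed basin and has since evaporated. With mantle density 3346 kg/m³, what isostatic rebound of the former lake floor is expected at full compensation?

u = d ρ_w/ρ_m = 275 m × 1014/3346 = 83.3 m.

83.3 m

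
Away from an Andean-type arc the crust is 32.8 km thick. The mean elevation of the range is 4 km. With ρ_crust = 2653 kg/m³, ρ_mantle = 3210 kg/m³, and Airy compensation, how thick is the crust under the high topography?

55.9 km

Root depth r = h ρ_c / (ρ_m − ρ_c) = 4 km × 2653 / 557 = 19.05 km.
Total thickness = T + h + r = 32.8 km + 4 km + 19.05 km = 55.9 km.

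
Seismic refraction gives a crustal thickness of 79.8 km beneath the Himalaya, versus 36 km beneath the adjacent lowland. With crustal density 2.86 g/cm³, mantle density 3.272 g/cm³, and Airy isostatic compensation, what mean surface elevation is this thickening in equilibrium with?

5.52 km

Excess crust Δ = 79.8 km − 36 km = 43.8 km, split between elevation h and root r with h + r = Δ.
Airy balance ρ_c h = (ρ_m − ρ_c) r gives r = h ρ_c/(ρ_m − ρ_c), so h (1 + ρ_c/(ρ_m − ρ_c)) = Δ, i.e. h = Δ (ρ_m − ρ_c)/ρ_m.
h = 43.8 km × 0.412/3.272 = 5.52 km.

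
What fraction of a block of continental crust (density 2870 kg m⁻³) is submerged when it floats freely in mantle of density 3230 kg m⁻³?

0.889

Submerged fraction = ρ_obj/ρ_fluid = 2870/3230 = 0.889.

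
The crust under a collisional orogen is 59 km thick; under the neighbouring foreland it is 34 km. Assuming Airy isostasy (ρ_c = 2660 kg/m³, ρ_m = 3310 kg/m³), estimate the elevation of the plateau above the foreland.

4.91 km

Excess crust Δ = 59 km − 34 km = 25 km, split between elevation h and root r with h + r = Δ.
Airy balance ρ_c h = (ρ_m − ρ_c) r gives r = h ρ_c/(ρ_m − ρ_c), so h (1 + ρ_c/(ρ_m − ρ_c)) = Δ, i.e. h = Δ (ρ_m − ρ_c)/ρ_m.
h = 25 km × 650/3310 = 4.91 km.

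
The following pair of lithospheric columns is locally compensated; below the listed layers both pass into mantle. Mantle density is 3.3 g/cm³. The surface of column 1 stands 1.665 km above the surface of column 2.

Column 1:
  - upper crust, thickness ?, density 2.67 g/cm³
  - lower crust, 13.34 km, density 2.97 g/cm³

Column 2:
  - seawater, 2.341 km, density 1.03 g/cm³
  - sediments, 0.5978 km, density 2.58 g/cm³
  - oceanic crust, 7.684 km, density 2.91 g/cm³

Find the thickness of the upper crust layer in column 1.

Take the compensation level at the base of the deeper column (depth z_c below the surface of column 1) and equate Σ ρ_i t_i down to z_c; mantle fills any gap and the z_c terms cancel.
Column 1: x×2.67 + 13.34×2.97 + (z_c − 13.34 − x)×3.3
Column 2: 1.665×0 + 2.341×1.03 + 0.5978×2.58 + 7.684×2.91 + (z_c − 1.665 − 10.6228)×3.3
The z_c×3.3 term appears on both sides and cancels. Collect the known terms of each column as K = Σ(ρt)_known − 3.3 × (depth of known layers): K_1 = 39.6198 − 3.3×13.34 = −4.4022; K_2 = 26.313994 − 3.3×(1.665 + 10.6228) = −14.235746.
Balance: K_1 − x×(3.3 − 2.67) = K_2, so x = (K_1 − K_2)/(3.3 − 2.67) = 9.83355/0.63 = 15.6 km.

15.6 km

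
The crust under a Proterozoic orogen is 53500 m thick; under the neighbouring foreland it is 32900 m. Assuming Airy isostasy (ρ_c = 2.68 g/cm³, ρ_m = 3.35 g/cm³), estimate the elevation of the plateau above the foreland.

Excess crust Δ = 53500 m − 32900 m = 20600 m, split between elevation h and root r with h + r = Δ.
Airy balance ρ_c h = (ρ_m − ρ_c) r gives r = h ρ_c/(ρ_m − ρ_c), so h (1 + ρ_c/(ρ_m − ρ_c)) = Δ, i.e. h = Δ (ρ_m − ρ_c)/ρ_m.
h = 20600 m × 0.67/3.35 = 4120 m.

4120 m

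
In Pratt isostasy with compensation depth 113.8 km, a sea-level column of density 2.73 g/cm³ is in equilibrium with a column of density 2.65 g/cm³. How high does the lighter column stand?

ρ_ref D = ρ (D + h) → h = D (ρ_ref − ρ)/ρ.
h = 113.8 km × (2.73 − 2.65)/2.65 = 3.44 km.

3.44 km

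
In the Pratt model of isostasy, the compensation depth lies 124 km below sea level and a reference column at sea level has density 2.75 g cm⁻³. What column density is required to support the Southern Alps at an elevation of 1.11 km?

2.73 g cm⁻³

Pratt balance: ρ_ref D = ρ (D + h).
ρ = ρ_ref D/(D + h) = 2.75 × 124 km/(124 km + 1.11 km) = 2.73 g cm⁻³.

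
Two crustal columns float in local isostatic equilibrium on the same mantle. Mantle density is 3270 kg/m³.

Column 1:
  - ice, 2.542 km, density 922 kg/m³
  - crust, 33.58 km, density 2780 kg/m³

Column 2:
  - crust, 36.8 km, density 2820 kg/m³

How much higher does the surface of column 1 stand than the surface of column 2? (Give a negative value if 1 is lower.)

1.79 km

For any compensation level in the mantle, the mantle terms cancel and isostasy reduces to e = (Σt_1 − Σt_2) − (Σ(ρt)_1 − Σ(ρt)_2) / ρ_m.
Σt_1 = 36.122 km; Σt_2 = 36.8 km; Σ(ρt)_1 = 95696.124; Σ(ρt)_2 = 103776 (in km·kg/m³).
e = (36.122 − 36.8) − (95696.124 − 103776) / 3270 = 1.79 km.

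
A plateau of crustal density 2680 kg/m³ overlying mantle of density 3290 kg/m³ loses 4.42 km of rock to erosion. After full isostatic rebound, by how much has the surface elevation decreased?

Rebound u = e ρ_c/ρ_m = 4.42 km × 2680/3290 = 3.6 km.
Net surface drop = e − u = 4.42 km − 3.6 km = e (ρ_m − ρ_c)/ρ_m = 0.82 km.

0.82 km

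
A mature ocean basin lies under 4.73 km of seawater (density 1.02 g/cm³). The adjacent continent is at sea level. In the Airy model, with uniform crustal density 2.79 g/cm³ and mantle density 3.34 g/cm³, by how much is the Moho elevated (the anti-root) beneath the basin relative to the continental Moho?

By Archimedes' principle applied to the lithosphere: replacing crust with seawater at the top is compensated by replacing crust with mantle at the base: d (ρ_c − ρ_w) = a (ρ_m − ρ_c).
a = d (ρ_c − ρ_w)/(ρ_m − ρ_c) = 4.73 km × 1.77/0.55 = 15.2 km.

15.2 km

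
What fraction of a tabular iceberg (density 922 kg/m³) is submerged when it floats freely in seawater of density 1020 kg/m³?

0.904

Submerged fraction = ρ_obj/ρ_fluid = 922/1020 = 0.904.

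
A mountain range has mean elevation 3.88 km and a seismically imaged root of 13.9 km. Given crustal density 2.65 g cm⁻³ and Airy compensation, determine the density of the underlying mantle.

3.39 g cm⁻³

Airy balance: ρ_c h = (ρ_m − ρ_c) r → ρ_m = ρ_c (1 + h/r).
ρ_m = 2.65 × (1 + 3.88 km/13.9 km) = 3.39 g cm⁻³.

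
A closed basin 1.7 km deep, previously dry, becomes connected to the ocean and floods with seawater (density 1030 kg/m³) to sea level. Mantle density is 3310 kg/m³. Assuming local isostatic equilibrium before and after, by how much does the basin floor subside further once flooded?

After flooding the water column is d + s deep. Its weight must equal the weight of mantle displaced by the extra subsidence s: (d + s) ρ_w = s ρ_m.
s = d ρ_w / (ρ_m − ρ_w) = 1.7 km × 1030/(3310 − 1030) = 0.768 km.

0.768 km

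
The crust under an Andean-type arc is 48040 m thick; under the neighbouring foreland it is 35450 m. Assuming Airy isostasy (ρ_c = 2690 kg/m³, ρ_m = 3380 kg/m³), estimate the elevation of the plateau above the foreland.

Excess crust Δ = 48040 m − 35450 m = 12590 m, split between elevation h and root r with h + r = Δ.
Airy balance ρ_c h = (ρ_m − ρ_c) r gives r = h ρ_c/(ρ_m − ρ_c), so h (1 + ρ_c/(ρ_m − ρ_c)) = Δ, i.e. h = Δ (ρ_m − ρ_c)/ρ_m.
h = 12590 m × 690/3380 = 2570 m.

2570 m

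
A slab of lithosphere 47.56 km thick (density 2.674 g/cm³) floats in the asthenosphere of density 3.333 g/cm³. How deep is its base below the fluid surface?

Draft d = t ρ_obj/ρ_fluid = 47.56 km × 2.674/3.333 = 38.2 km.

38.2 km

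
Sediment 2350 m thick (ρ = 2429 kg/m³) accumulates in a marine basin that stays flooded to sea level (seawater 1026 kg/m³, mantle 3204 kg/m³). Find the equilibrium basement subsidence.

Submarine loading: the sediment displaces seawater, and the subsidence is in turn flooded, so s (ρ_m − ρ_w) = t (ρ_sed − ρ_w).
s = 2350 m × (2429 − 1026) / (3204 − 1026) = 1510 m.

1510 m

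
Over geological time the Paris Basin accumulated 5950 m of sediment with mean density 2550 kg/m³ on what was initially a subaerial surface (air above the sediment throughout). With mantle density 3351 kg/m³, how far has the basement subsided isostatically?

4530 m

Subaerial load: s = t ρ_sed / ρ_m = 5950 m × 2550/3351 = 4530 m.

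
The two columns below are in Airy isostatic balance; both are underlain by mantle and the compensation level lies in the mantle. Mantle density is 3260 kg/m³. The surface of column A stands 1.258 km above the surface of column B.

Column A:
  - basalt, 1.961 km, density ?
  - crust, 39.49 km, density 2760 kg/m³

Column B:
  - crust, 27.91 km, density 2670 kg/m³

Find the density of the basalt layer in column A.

Take the compensation level at the base of the deeper column (depth z_c below the surface of column A) and equate Σ ρ_i t_i down to z_c; mantle fills any gap and the z_c terms cancel.
Column A: 1.961×ρ + 39.49×2760 + (z_c − 41.451)×3260
Column B: 1.258×0 + 27.91×2670 + (z_c − 1.258 − 27.91)×3260
The z_c×3260 term appears on both sides and cancels. Collect the known terms of each column as K = Σ(ρt)_known − 3260 × (depth of known layers): K_A = 108992.4 − 3260×41.451 = −26137.86; K_B = 74519.7 − 3260×(1.258 + 27.91) = −20567.98.
Balance: K_A + 1.961×ρ = K_B, so ρ = (K_B − K_A)/1.961 = 5569.88/1.961 = 2840 kg/m³.

2840 kg/m³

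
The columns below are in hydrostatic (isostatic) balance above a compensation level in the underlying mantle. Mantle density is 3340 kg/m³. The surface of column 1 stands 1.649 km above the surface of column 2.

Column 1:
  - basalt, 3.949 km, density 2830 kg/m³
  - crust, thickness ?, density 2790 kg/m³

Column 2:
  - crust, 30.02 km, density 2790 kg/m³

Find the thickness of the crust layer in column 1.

36.4 km

Take the compensation level at the base of the deeper column (depth z_c below the surface of column 1) and equate Σ ρ_i t_i down to z_c; mantle fills any gap and the z_c terms cancel.
Column 1: 3.949×2830 + x×2790 + (z_c − 3.949 − x)×3340
Column 2: 1.649×0 + 30.02×2790 + (z_c − 1.649 − 30.02)×3340
The z_c×3340 term appears on both sides and cancels. Collect the known terms of each column as K = Σ(ρt)_known − 3340 × (depth of known layers): K_1 = 11175.67 − 3340×3.949 = −2013.99; K_2 = 83755.8 − 3340×(1.649 + 30.02) = −22018.66.
Balance: K_1 − x×(3340 − 2790) = K_2, so x = (K_1 − K_2)/(3340 − 2790) = 20004.7/550 = 36.4 km.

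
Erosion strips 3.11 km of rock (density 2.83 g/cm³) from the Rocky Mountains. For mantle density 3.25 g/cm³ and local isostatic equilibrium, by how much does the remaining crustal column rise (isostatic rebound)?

2.71 km

Unloading: uplift u = e ρ_c/ρ_m = 3.11 km × 2.83/3.25 = 2.71 km.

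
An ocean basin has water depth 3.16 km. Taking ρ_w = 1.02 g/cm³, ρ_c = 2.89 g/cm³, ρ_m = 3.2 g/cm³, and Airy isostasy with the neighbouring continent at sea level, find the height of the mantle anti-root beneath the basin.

19.1 km

For local isostatic compensation: replacing crust with seawater at the top is compensated by replacing crust with mantle at the base: d (ρ_c − ρ_w) = a (ρ_m − ρ_c).
a = d (ρ_c − ρ_w)/(ρ_m − ρ_c) = 3.16 km × 1.87/0.31 = 19.1 km.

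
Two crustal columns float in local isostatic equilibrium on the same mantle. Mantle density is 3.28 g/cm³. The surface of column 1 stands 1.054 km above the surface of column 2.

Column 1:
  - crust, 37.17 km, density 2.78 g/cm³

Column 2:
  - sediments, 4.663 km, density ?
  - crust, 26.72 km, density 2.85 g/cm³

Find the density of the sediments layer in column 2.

2.5 g/cm³

Take the compensation level at the base of the deeper column (depth z_c below the surface of column 1) and equate Σ ρ_i t_i down to z_c; mantle fills any gap and the z_c terms cancel.
Column 1: 37.17×2.78 + (z_c − 37.17)×3.28
Column 2: 1.054×0 + 4.663×ρ + 26.72×2.85 + (z_c − 1.054 − 31.383)×3.28
The z_c×3.28 term appears on both sides and cancels. Collect the known terms of each column as K = Σ(ρt)_known − 3.28 × (depth of known layers): K_1 = 103.3326 − 3.28×37.17 = −18.585; K_2 = 76.152 − 3.28×(1.054 + 31.383) = −30.24136.
Balance: K_1 = K_2 + 4.663×ρ, so ρ = (K_1 − K_2)/4.663 = 11.6564/4.663 = 2.5 g/cm³.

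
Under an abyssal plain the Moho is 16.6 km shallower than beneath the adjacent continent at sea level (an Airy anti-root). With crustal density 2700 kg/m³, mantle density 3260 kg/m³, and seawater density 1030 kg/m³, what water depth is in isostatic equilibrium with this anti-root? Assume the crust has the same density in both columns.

Replacing a thickness d of crust by seawater at the top must be balanced by replacing crust with mantle at the base: d (ρ_c − ρ_w) = a (ρ_m − ρ_c).
d = a (ρ_m − ρ_c)/(ρ_c − ρ_w) = 16.6 km × 560/1670 = 5.57 km.

5.57 km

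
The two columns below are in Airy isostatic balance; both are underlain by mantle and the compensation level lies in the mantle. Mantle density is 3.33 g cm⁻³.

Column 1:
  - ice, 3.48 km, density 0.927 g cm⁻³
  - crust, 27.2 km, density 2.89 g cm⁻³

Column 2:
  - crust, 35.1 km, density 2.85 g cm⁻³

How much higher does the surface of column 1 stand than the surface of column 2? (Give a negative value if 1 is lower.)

1.05 km

For any compensation level in the mantle, the mantle terms cancel and isostasy reduces to e = (Σt_1 − Σt_2) − (Σ(ρt)_1 − Σ(ρt)_2) / ρ_m.
Σt_1 = 30.68 km; Σt_2 = 35.1 km; Σ(ρt)_1 = 81.83396; Σ(ρt)_2 = 100.035 (in km·g cm⁻³).
e = (30.68 − 35.1) − (81.83396 − 100.035) / 3.33 = 1.05 km.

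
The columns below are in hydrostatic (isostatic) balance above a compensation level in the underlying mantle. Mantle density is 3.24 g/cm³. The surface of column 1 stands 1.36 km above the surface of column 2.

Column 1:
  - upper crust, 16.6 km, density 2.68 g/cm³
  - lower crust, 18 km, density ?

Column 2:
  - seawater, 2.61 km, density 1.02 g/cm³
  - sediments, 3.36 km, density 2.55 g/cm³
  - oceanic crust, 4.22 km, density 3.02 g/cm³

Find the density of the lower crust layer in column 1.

3.01 g/cm³

Take the compensation level at the base of the deeper column (depth z_c below the surface of column 1) and equate Σ ρ_i t_i down to z_c; mantle fills any gap and the z_c terms cancel.
Column 1: 16.6×2.68 + 18×ρ + (z_c − 34.6)×3.24
Column 2: 1.36×0 + 2.61×1.02 + 3.36×2.55 + 4.22×3.02 + (z_c − 1.36 − 10.19)×3.24
The z_c×3.24 term appears on both sides and cancels. Collect the known terms of each column as K = Σ(ρt)_known − 3.24 × (depth of known layers): K_1 = 44.488 − 3.24×34.6 = −67.616; K_2 = 23.9746 − 3.24×(1.36 + 10.19) = −13.4474.
Balance: K_1 + 18×ρ = K_2, so ρ = (K_2 − K_1)/18 = 54.1686/18 = 3.01 g/cm³.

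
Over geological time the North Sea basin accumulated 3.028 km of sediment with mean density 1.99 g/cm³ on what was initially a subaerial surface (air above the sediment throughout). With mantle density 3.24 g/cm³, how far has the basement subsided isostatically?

1.86 km

Subaerial load: s = t ρ_sed / ρ_m = 3.028 km × 1.99/3.24 = 1.86 km.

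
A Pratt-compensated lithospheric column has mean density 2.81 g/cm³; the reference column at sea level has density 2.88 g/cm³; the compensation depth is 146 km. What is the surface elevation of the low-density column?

3.64 km

ρ_ref D = ρ (D + h) → h = D (ρ_ref − ρ)/ρ.
h = 146 km × (2.88 − 2.81)/2.81 = 3.64 km.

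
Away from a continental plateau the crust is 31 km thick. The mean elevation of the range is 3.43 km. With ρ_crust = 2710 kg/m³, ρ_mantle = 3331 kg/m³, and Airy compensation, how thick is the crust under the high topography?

49.4 km

Root depth r = h ρ_c / (ρ_m − ρ_c) = 3.43 km × 2710 / 621 = 14.97 km.
Total thickness = T + h + r = 31 km + 3.43 km + 14.97 km = 49.4 km.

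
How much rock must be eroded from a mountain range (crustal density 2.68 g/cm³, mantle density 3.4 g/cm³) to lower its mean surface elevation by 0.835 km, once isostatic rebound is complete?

Net drop Δ = e − u = e − e ρ_c/ρ_m = e (ρ_m − ρ_c)/ρ_m.
e = Δ ρ_m/(ρ_m − ρ_c) = 0.835 km × 3.4/0.72 = 3.94 km.

3.94 km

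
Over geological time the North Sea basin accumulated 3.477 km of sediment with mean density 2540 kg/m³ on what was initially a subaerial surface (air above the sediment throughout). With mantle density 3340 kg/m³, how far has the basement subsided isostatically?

Subaerial load: s = t ρ_sed / ρ_m = 3.477 km × 2540/3340 = 2.64 km.

2.64 km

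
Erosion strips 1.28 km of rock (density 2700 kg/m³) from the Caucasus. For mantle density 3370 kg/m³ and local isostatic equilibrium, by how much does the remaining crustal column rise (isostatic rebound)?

1.03 km

Unloading: uplift u = e ρ_c/ρ_m = 1.28 km × 2700/3370 = 1.03 km.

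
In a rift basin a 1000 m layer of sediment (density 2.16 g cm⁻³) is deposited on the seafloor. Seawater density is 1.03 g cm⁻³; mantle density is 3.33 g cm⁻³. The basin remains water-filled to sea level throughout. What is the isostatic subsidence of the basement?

Submarine loading: the sediment displaces seawater, and the subsidence is in turn flooded, so s (ρ_m − ρ_w) = t (ρ_sed − ρ_w).
s = 1000 m × (2.16 − 1.03) / (3.33 − 1.03) = 491 m.

491 m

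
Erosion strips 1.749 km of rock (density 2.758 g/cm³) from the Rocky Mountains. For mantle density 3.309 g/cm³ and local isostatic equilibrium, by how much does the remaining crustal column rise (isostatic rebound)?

Unloading: uplift u = e ρ_c/ρ_m = 1.749 km × 2.758/3.309 = 1.46 km.

1.46 km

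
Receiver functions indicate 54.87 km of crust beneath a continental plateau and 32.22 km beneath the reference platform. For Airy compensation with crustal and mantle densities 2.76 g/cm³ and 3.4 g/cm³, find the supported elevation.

Excess crust Δ = 54.87 km − 32.22 km = 22.65 km, split between elevation h and root r with h + r = Δ.
Airy balance ρ_c h = (ρ_m − ρ_c) r gives r = h ρ_c/(ρ_m − ρ_c), so h (1 + ρ_c/(ρ_m − ρ_c)) = Δ, i.e. h = Δ (ρ_m − ρ_c)/ρ_m.
h = 22.65 km × 0.64/3.4 = 4.26 km.

4.26 km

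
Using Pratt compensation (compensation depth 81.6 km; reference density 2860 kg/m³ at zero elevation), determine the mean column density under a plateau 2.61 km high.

2770 kg/m³

Pratt balance: ρ_ref D = ρ (D + h).
ρ = ρ_ref D/(D + h) = 2860 × 81.6 km/(81.6 km + 2.61 km) = 2770 kg/m³.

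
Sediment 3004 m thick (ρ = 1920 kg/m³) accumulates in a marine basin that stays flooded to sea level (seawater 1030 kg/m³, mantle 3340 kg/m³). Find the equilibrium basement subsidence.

Submarine loading: the sediment displaces seawater, and the subsidence is in turn flooded, so s (ρ_m − ρ_w) = t (ρ_sed − ρ_w).
s = 3004 m × (1920 − 1030) / (3340 − 1030) = 1160 m.

1160 m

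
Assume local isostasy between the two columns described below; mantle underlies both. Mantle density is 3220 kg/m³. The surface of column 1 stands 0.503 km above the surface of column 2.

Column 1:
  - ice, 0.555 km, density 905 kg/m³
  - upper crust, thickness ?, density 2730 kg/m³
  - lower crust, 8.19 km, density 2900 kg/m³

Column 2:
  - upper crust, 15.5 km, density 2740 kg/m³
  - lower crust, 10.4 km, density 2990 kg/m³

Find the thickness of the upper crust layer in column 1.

Take the compensation level at the base of the deeper column (depth z_c below the surface of column 1) and equate Σ ρ_i t_i down to z_c; mantle fills any gap and the z_c terms cancel.
Column 1: 0.555×905 + x×2730 + 8.19×2900 + (z_c − 8.745 − x)×3220
Column 2: 0.503×0 + 15.5×2740 + 10.4×2990 + (z_c − 0.503 − 25.9)×3220
The z_c×3220 term appears on both sides and cancels. Collect the known terms of each column as K = Σ(ρt)_known − 3220 × (depth of known layers): K_1 = 24253.275 − 3220×8.745 = −3905.625; K_2 = 73566 − 3220×(0.503 + 25.9) = −11451.66.
Balance: K_1 − x×(3220 − 2730) = K_2, so x = (K_1 − K_2)/(3220 − 2730) = 7546.03/490 = 15.4 km.

15.4 km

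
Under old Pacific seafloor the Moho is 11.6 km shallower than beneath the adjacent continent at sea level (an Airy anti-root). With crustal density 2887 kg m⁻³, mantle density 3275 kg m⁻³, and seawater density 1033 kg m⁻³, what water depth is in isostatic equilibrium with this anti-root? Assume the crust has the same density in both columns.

Replacing a thickness d of crust by seawater at the top must be balanced by replacing crust with mantle at the base: d (ρ_c − ρ_w) = a (ρ_m − ρ_c).
d = a (ρ_m − ρ_c)/(ρ_c − ρ_w) = 11.6 km × 388/1854 = 2.43 km.

2.43 km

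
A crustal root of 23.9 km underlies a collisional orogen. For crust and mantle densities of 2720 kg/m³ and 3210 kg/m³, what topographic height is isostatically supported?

By Archimedes' principle applied to the lithosphere: ρ_c h = (ρ_m − ρ_c) r.
h = r (ρ_m − ρ_c) / ρ_c = 23.9 km × (3210 − 2720) / 2720 = 4.31 km.

4.31 km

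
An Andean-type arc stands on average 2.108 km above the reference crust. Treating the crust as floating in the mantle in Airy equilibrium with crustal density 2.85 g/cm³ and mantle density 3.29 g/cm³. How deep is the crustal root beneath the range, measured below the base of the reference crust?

In Airy isostatic equilibrium: the weight of the topography is balanced by the buoyancy of the root, ρ_c h = (ρ_m − ρ_c) r.
r = h · ρ_c / (ρ_m − ρ_c) = 2.108 km × 2.85 / (3.29 − 2.85) = 13.7 km.

13.7 km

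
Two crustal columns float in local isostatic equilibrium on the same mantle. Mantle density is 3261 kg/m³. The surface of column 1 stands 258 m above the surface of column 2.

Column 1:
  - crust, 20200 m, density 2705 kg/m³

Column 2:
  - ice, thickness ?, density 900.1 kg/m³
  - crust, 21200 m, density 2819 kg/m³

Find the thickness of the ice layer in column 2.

432 m

Take the compensation level at the base of the deeper column (depth z_c below the surface of column 1) and equate Σ ρ_i t_i down to z_c; mantle fills any gap and the z_c terms cancel.
Column 1: 20200×2705 + (z_c − 20200)×3261
Column 2: 258×0 + x×900.1 + 21200×2819 + (z_c − 258 − 21200 − x)×3261
The z_c×3261 term appears on both sides and cancels. Collect the known terms of each column as K = Σ(ρt)_known − 3261 × (depth of known layers): K_1 = 54641000 − 3261×20200 = −11231200; K_2 = 59762800 − 3261×(258 + 21200) = −10211738.
Balance: K_1 = K_2 − x×(3261 − 900.1), so x = (K_2 − K_1)/(3261 − 900.1) = 1019460/2360.9 = 432 m.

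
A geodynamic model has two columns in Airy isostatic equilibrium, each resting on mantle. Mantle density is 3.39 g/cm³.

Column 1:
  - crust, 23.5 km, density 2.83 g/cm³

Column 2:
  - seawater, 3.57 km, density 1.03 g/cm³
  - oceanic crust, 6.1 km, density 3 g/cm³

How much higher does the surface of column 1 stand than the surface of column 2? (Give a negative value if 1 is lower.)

For any compensation level in the mantle, the mantle terms cancel and isostasy reduces to e = (Σt_1 − Σt_2) − (Σ(ρt)_1 − Σ(ρt)_2) / ρ_m.
Σt_1 = 23.5 km; Σt_2 = 9.67 km; Σ(ρt)_1 = 66.505; Σ(ρt)_2 = 21.9771 (in km·g/cm³).
e = (23.5 − 9.67) − (66.505 − 21.9771) / 3.39 = 0.695 km.

0.695 km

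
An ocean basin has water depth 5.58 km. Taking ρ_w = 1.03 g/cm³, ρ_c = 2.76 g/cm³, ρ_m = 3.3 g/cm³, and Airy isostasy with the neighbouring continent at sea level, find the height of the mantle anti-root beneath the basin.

Isostatic balance requires: replacing crust with seawater at the top is compensated by replacing crust with mantle at the base: d (ρ_c − ρ_w) = a (ρ_m − ρ_c).
a = d (ρ_c − ρ_w)/(ρ_m − ρ_c) = 5.58 km × 1.73/0.54 = 17.9 km.

17.9 km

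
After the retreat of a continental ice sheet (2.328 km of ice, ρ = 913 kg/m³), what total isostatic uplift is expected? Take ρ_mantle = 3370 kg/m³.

0.631 km

Removing the load lets mantle flow back in; uplift u satisfies ρ_ice t = ρ_m u.
u = t ρ_ice/ρ_m = 2.328 km × 913/3370 = 0.631 km.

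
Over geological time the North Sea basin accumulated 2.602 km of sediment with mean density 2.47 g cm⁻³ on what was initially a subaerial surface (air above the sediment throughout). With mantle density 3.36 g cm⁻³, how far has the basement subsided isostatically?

1.91 km

Subaerial load: s = t ρ_sed / ρ_m = 2.602 km × 2.47/3.36 = 1.91 km.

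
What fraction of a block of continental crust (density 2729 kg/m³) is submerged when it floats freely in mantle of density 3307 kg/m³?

82.5%

Submerged fraction = ρ_obj/ρ_fluid = 2729/3307 = 82.5%.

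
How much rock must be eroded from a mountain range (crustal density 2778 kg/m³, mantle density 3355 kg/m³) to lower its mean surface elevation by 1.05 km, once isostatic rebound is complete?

Net drop Δ = e − u = e − e ρ_c/ρ_m = e (ρ_m − ρ_c)/ρ_m.
e = Δ ρ_m/(ρ_m − ρ_c) = 1.05 km × 3355/577 = 6.11 km.

6.11 km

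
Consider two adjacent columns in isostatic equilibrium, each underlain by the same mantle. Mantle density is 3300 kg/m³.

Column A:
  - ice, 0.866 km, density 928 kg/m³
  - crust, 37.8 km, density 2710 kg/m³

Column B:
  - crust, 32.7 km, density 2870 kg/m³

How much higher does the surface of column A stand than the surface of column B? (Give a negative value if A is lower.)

3.12 km

For any compensation level in the mantle, the mantle terms cancel and isostasy reduces to e = (Σt_A − Σt_B) − (Σ(ρt)_A − Σ(ρt)_B) / ρ_m.
Σt_A = 38.666 km; Σt_B = 32.7 km; Σ(ρt)_A = 103241.648; Σ(ρt)_B = 93849 (in km·kg/m³).
e = (38.666 − 32.7) − (103241.648 − 93849) / 3300 = 3.12 km.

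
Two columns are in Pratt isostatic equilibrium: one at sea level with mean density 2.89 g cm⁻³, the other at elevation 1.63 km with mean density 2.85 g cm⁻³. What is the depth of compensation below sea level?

116 km

ρ_ref D = ρ (D + h) → D (ρ_ref − ρ) = ρ h.
D = ρ h/(ρ_ref − ρ) = 2.85 × 1.63 km/(2.89 − 2.85) = 116 km.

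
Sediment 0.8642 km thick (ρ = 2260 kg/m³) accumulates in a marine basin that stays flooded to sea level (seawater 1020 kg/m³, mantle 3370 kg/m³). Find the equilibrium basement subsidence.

Submarine loading: the sediment displaces seawater, and the subsidence is in turn flooded, so s (ρ_m − ρ_w) = t (ρ_sed − ρ_w).
s = 0.8642 km × (2260 − 1020) / (3370 − 1020) = 0.456 km.

0.456 km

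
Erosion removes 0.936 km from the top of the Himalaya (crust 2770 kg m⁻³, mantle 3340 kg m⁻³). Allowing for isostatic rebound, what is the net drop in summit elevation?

0.16 km

Rebound u = e ρ_c/ρ_m = 0.936 km × 2770/3340 = 0.7763 km.
Net surface drop = e − u = 0.936 km − 0.7763 km = e (ρ_m − ρ_c)/ρ_m = 0.16 km.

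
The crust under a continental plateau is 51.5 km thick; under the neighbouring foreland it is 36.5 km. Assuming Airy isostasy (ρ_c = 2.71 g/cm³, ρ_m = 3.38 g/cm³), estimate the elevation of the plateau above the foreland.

Excess crust Δ = 51.5 km − 36.5 km = 15 km, split between elevation h and root r with h + r = Δ.
Airy balance ρ_c h = (ρ_m − ρ_c) r gives r = h ρ_c/(ρ_m − ρ_c), so h (1 + ρ_c/(ρ_m − ρ_c)) = Δ, i.e. h = Δ (ρ_m − ρ_c)/ρ_m.
h = 15 km × 0.67/3.38 = 2.97 km.

2.97 km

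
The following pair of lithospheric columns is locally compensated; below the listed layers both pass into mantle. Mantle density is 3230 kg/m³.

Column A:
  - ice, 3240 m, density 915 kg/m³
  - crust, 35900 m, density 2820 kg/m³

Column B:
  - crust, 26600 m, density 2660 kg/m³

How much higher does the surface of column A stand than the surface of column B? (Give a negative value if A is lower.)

2190 m

For any compensation level in the mantle, the mantle terms cancel and isostasy reduces to e = (Σt_A − Σt_B) − (Σ(ρt)_A − Σ(ρt)_B) / ρ_m.
Σt_A = 39140 m; Σt_B = 26600 m; Σ(ρt)_A = 104202600; Σ(ρt)_B = 70756000 (in m·kg/m³).
e = (39140 − 26600) − (104202600 − 70756000) / 3230 = 2190 m.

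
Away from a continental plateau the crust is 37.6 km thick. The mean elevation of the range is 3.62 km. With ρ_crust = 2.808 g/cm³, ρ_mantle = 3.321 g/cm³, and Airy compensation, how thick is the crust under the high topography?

Root depth r = h ρ_c / (ρ_m − ρ_c) = 3.62 km × 2.808 / 0.513 = 19.81 km.
Total thickness = T + h + r = 37.6 km + 3.62 km + 19.81 km = 61 km.

61 km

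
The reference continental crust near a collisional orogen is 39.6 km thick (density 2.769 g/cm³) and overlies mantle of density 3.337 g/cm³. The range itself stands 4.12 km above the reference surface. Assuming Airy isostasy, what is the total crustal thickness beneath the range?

Root depth r = h ρ_c / (ρ_m − ρ_c) = 4.12 km × 2.769 / 0.568 = 20.09 km.
Total thickness = T + h + r = 39.6 km + 4.12 km + 20.09 km = 63.8 km.

63.8 km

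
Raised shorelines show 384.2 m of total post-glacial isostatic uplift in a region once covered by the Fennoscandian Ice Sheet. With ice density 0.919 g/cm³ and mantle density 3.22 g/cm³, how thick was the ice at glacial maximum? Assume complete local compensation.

u = t ρ_ice/ρ_m → t = u ρ_m/ρ_ice = 384.2 m × 3.22/0.919 = 1350 m.

1350 m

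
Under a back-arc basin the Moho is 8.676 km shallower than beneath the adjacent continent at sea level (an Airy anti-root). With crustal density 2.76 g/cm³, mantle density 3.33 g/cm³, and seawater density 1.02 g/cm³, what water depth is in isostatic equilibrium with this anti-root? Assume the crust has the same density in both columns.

Replacing a thickness d of crust by seawater at the top must be balanced by replacing crust with mantle at the base: d (ρ_c − ρ_w) = a (ρ_m − ρ_c).
d = a (ρ_m − ρ_c)/(ρ_c − ρ_w) = 8.676 km × 0.57/1.74 = 2.84 km.

2.84 km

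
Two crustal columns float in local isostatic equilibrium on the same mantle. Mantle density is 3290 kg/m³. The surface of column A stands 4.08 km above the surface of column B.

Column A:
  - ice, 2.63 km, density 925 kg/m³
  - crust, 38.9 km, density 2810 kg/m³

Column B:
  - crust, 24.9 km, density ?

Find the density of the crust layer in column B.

Take the compensation level at the base of the deeper column (depth z_c below the surface of column A) and equate Σ ρ_i t_i down to z_c; mantle fills any gap and the z_c terms cancel.
Column A: 2.63×925 + 38.9×2810 + (z_c − 41.53)×3290
Column B: 4.08×0 + 24.9×ρ + (z_c − 4.08 − 24.9)×3290
The z_c×3290 term appears on both sides and cancels. Collect the known terms of each column as K = Σ(ρt)_known − 3290 × (depth of known layers): K_A = 111741.75 − 3290×41.53 = −24891.95; K_B = 0 − 3290×(4.08 + 24.9) = −95344.2.
Balance: K_A = K_B + 24.9×ρ, so ρ = (K_A − K_B)/24.9 = 70452.2/24.9 = 2830 kg/m³.

2830 kg/m³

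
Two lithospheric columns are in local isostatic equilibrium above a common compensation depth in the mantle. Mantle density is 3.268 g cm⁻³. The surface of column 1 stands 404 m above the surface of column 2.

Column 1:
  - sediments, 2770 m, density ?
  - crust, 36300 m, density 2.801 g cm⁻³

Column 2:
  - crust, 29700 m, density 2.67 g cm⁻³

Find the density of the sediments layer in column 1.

Take the compensation level at the base of the deeper column (depth z_c below the surface of column 1) and equate Σ ρ_i t_i down to z_c; mantle fills any gap and the z_c terms cancel.
Column 1: 2770×ρ + 36300×2.801 + (z_c − 39070)×3.268
Column 2: 404×0 + 29700×2.67 + (z_c − 404 − 29700)×3.268
The z_c×3.268 term appears on both sides and cancels. Collect the known terms of each column as K = Σ(ρt)_known − 3.268 × (depth of known layers): K_1 = 101676.3 − 3.268×39070 = −26004.46; K_2 = 79299 − 3.268×(404 + 29700) = −19080.872.
Balance: K_1 + 2770×ρ = K_2, so ρ = (K_2 − K_1)/2770 = 6923.59/2770 = 2.5 g cm⁻³.

2.5 g cm⁻³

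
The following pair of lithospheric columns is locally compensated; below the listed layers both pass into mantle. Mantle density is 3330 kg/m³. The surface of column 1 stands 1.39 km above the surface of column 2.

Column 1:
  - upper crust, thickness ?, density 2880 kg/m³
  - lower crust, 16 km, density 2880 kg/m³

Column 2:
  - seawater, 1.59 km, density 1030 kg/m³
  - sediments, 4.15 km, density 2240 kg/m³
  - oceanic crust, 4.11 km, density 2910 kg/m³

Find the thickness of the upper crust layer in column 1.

16.3 km

Take the compensation level at the base of the deeper column (depth z_c below the surface of column 1) and equate Σ ρ_i t_i down to z_c; mantle fills any gap and the z_c terms cancel.
Column 1: x×2880 + 16×2880 + (z_c − 16 − x)×3330
Column 2: 1.39×0 + 1.59×1030 + 4.15×2240 + 4.11×2910 + (z_c − 1.39 − 9.85)×3330
The z_c×3330 term appears on both sides and cancels. Collect the known terms of each column as K = Σ(ρt)_known − 3330 × (depth of known layers): K_1 = 46080 − 3330×16 = −7200; K_2 = 22893.8 − 3330×(1.39 + 9.85) = −14535.4.
Balance: K_1 − x×(3330 − 2880) = K_2, so x = (K_1 − K_2)/(3330 − 2880) = 7335.4/450 = 16.3 km.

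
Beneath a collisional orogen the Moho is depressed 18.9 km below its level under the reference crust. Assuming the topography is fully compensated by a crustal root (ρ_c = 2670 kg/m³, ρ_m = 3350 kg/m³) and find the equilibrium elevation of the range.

4.81 km

Balancing pressure at the compensation depth: ρ_c h = (ρ_m − ρ_c) r.
h = r (ρ_m − ρ_c) / ρ_c = 18.9 km × (3350 − 2670) / 2670 = 4.81 km.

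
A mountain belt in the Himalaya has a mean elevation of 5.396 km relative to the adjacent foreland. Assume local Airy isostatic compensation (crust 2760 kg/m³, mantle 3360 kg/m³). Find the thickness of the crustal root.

Balancing pressure at the compensation depth: the weight of the topography is balanced by the buoyancy of the root, ρ_c h = (ρ_m − ρ_c) r.
r = h · ρ_c / (ρ_m − ρ_c) = 5.396 km × 2760 / (3360 − 2760) = 24.8 km.

24.8 km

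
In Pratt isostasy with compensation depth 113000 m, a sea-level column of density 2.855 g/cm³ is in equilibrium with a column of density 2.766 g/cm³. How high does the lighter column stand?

3640 m

ρ_ref D = ρ (D + h) → h = D (ρ_ref − ρ)/ρ.
h = 113000 m × (2.855 − 2.766)/2.766 = 3640 m.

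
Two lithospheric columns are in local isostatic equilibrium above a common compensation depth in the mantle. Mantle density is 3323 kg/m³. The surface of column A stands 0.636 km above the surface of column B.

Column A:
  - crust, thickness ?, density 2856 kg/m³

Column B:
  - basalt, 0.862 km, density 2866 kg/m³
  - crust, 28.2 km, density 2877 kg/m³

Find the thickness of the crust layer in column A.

Take the compensation level at the base of the deeper column (depth z_c below the surface of column A) and equate Σ ρ_i t_i down to z_c; mantle fills any gap and the z_c terms cancel.
Column A: x×2856 + (z_c − 0 − x)×3323
Column B: 0.636×0 + 0.862×2866 + 28.2×2877 + (z_c − 0.636 − 29.062)×3323
The z_c×3323 term appears on both sides and cancels. Collect the known terms of each column as K = Σ(ρt)_known − 3323 × (depth of known layers): K_A = 0 − 3323×0 = 0; K_B = 83601.892 − 3323×(0.636 + 29.062) = −15084.562.
Balance: K_A − x×(3323 − 2856) = K_B, so x = (K_A − K_B)/(3323 − 2856) = 15084.6/467 = 32.3 km.

32.3 km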